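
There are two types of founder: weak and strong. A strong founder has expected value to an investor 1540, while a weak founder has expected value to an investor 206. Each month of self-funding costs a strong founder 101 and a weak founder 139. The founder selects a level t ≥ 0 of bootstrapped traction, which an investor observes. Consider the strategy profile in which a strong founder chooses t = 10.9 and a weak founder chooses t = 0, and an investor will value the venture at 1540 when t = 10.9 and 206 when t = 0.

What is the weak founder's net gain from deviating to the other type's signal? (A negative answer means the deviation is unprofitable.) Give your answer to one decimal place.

-181.1

Playing t = 0 the weak founder receives 206.
Deviating to t = 10.9 brings payment 1540 at cost 139 × 10.9 = 1515.1, netting 24.9.
Gain from deviating: 24.9 − 206 = -181.1.
The gain is negative, so the weak type's incentive-compatibility constraint is satisfied.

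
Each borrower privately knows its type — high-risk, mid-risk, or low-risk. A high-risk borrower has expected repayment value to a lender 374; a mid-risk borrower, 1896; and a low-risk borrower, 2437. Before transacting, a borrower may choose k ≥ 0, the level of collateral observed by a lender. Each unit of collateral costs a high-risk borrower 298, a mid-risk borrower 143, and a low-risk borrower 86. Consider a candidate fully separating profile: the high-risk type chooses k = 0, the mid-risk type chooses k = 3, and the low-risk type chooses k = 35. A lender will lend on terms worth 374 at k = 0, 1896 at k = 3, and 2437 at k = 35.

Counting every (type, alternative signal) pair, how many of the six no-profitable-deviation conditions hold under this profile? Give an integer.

Mid-risk (own payoff 1896 − 143×3 = 1467): to k=0 gives 374 → no gain ✓; to k=35 gives 2437 − 143×35 = -2568 → no gain ✓.
Low-risk (own payoff 2437 − 86×35 = -573): to k=0 gives 374 → profitable ✗; to k=3 gives 1896 − 86×3 = 1638 → profitable ✗.
High-risk (own payoff 374): to k=3 gives 1896 − 298×3 = 1002 → profitable ✗; to k=35 gives 2437 − 298×35 = -7993 → no gain ✓.
3 of the 6 constraints hold; not an equilibrium.

3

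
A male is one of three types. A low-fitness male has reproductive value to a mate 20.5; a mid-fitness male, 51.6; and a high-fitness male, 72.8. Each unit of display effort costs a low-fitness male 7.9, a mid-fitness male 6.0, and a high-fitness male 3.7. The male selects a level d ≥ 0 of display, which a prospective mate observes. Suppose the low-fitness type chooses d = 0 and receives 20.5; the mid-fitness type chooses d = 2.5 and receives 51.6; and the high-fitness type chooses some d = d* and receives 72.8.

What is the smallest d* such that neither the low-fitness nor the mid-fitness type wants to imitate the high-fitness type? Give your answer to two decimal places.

Mid-fitness type (on-path payoff 51.6 − 6.0×2.5 = 36.6) won't mimic when 36.6 ≥ 72.8 − 6.0·d*, i.e. d* ≥ 6.03.
Low-fitness type (on-path payoff 20.5) won't mimic when 20.5 ≥ 72.8 − 7.9·d*, i.e. d* ≥ 6.62.
Both must hold, so d* = max(6.62, 6.03) = 6.62. The low-fitness type's constraint binds.

6.62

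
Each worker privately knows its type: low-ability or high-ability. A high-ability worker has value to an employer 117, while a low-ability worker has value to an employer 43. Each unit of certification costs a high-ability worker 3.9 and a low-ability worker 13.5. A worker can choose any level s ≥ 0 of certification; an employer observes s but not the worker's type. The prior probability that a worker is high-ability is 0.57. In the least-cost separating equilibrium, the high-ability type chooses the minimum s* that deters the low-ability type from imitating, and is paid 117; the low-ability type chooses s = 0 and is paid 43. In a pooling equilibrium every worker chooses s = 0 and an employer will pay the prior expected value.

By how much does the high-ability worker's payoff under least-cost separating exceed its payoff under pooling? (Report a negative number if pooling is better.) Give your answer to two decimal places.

Least-cost separating signal: s* solves 43 = 117 − 13.5·s*, so s* = (117 − 43)/13.5 ≈ 5.4815.
High-ability type's separating payoff: 117 − 3.9 × s* = 117 − 3.9 × (117 − 43)/13.5 = 117 − 288.6/13.5 ≈ 95.6222.
Pooling payoff: 0.57 × 117 + 0.43 × 43 = 85.18.
Difference: 95.6222 − 85.18 = 10.4422, i.e. 10.44 to two decimal places.
The high-ability type prefers to separate.

10.44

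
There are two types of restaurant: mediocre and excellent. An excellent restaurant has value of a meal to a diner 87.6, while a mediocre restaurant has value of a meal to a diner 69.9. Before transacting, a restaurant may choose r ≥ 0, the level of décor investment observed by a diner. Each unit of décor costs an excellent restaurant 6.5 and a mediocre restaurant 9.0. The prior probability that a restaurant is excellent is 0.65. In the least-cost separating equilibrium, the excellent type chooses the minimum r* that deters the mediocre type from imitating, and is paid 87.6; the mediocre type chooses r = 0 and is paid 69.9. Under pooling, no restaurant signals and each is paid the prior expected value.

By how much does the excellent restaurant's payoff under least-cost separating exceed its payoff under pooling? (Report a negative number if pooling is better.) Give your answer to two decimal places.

Least-cost separating signal: r* solves 69.9 = 87.6 − 9.0·r*, so r* = (87.6 − 69.9)/9.0 ≈ 1.9667.
Excellent type's separating payoff: 87.6 − 6.5 × r* = 87.6 − 6.5 × (87.6 − 69.9)/9.0 = 87.6 − 115.05/9.0 ≈ 74.8167.
Pooling payoff: 0.65 × 87.6 + 0.35 × 69.9 = 81.405.
Difference: 74.8167 − 81.405 = -6.5883, i.e. -6.59 to two decimal places.
The excellent type would prefer the pooling outcome.

-6.59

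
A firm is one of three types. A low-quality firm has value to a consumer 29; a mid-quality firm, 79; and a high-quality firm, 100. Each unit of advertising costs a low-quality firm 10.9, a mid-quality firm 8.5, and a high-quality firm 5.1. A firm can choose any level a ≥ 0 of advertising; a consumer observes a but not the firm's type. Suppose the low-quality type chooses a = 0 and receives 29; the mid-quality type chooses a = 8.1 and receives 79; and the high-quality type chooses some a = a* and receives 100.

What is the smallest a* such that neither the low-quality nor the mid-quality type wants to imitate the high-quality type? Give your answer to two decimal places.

Low-quality type (on-path payoff 29) won't mimic when 29 ≥ 100 − 10.9·a*, i.e. a* ≥ 6.51.
Mid-quality type (on-path payoff 79 − 8.5×8.1 = 10.15) won't mimic when 10.15 ≥ 100 − 8.5·a*, i.e. a* ≥ 10.57.
Both must hold, so a* = max(6.51, 10.57) = 10.57. The mid-quality type's constraint binds.

10.57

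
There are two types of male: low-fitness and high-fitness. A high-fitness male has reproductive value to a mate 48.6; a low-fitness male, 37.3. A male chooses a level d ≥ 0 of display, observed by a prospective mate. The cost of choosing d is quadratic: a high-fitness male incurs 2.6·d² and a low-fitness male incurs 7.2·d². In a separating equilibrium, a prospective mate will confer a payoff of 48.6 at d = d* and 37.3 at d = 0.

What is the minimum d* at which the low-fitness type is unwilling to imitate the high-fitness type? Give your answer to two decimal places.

1.25

The low-fitness type at d = 0 receives 37.3; imitating at d* yields 48.6 − 7.2·d*².
Indifference: 37.3 = 48.6 − 7.2·d*², so d*² = (48.6 − 37.3) / 7.2 ≈ 1.5694.
d* = √1.5694 ≈ 1.25.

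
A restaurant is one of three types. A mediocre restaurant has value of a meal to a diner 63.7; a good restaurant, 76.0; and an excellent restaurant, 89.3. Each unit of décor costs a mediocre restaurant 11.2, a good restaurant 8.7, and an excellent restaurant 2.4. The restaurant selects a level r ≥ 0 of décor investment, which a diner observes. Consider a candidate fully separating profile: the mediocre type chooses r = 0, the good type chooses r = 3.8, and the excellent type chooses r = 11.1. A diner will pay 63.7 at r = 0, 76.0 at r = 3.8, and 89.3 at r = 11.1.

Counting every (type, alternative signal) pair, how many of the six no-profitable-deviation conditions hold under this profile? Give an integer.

3

Good (own payoff 76.0 − 8.7×3.8 = 42.94): to r=0 gives 63.7 → profitable ✗; to r=11.1 gives 89.3 − 8.7×11.1 = -7.27 → no gain ✓.
Excellent (own payoff 89.3 − 2.4×11.1 = 62.66): to r=0 gives 63.7 → profitable ✗; to r=3.8 gives 76.0 − 2.4×3.8 = 66.88 → profitable ✗.
Mediocre (own payoff 63.7): to r=3.8 gives 76.0 − 11.2×3.8 = 33.44 → no gain ✓; to r=11.1 gives 89.3 − 11.2×11.1 = -35.02 → no gain ✓.
3 of the 6 constraints hold; not an equilibrium.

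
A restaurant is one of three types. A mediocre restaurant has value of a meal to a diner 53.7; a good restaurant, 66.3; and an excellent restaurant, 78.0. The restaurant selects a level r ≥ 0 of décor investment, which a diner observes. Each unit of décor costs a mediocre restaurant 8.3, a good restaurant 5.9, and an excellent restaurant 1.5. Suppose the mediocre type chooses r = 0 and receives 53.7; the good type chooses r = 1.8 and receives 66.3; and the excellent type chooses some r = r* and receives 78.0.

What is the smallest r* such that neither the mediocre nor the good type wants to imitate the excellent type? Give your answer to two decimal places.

Mediocre type (on-path payoff 53.7) won't mimic when 53.7 ≥ 78.0 − 8.3·r*, i.e. r* ≥ 2.93.
Good type (on-path payoff 66.3 − 5.9×1.8 = 55.68) won't mimic when 55.68 ≥ 78.0 − 5.9·r*, i.e. r* ≥ 3.78.
Both must hold, so r* = max(2.93, 3.78) = 3.78. The good type's constraint binds.

3.78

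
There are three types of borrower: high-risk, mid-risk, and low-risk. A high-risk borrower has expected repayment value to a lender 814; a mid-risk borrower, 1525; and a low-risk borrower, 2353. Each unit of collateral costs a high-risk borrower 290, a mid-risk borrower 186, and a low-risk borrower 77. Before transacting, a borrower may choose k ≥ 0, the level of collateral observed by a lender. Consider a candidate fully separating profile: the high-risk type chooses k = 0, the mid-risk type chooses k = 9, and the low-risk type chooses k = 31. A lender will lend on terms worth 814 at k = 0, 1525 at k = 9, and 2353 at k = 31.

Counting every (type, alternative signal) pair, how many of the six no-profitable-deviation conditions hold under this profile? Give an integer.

3

Low-risk (own payoff 2353 − 77×31 = -34): to k=0 gives 814 → profitable ✗; to k=9 gives 1525 − 77×9 = 832 → profitable ✗.
Mid-risk (own payoff 1525 − 186×9 = -149): to k=0 gives 814 → profitable ✗; to k=31 gives 2353 − 186×31 = -3413 → no gain ✓.
High-risk (own payoff 814): to k=9 gives 1525 − 290×9 = -1085 → no gain ✓; to k=31 gives 2353 − 290×31 = -6637 → no gain ✓.
3 of the 6 constraints hold; not an equilibrium.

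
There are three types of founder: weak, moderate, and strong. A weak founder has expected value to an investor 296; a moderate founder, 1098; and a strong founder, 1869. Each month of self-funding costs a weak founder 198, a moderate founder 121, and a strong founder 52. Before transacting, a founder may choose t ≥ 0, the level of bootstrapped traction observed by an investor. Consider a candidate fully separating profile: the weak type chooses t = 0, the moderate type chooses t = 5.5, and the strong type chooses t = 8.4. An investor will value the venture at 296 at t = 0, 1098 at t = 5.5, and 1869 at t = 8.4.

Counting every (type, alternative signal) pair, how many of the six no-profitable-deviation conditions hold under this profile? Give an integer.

5

Weak (own payoff 296): to t=5.5 gives 1098 − 198×5.5 = 9 → no gain ✓; to t=8.4 gives 1869 − 198×8.4 = 205.8 → no gain ✓.
Moderate (own payoff 1098 − 121×5.5 = 432.5): to t=0 gives 296 → no gain ✓; to t=8.4 gives 1869 − 121×8.4 = 852.6 → profitable ✗.
Strong (own payoff 1869 − 52×8.4 = 1432.2): to t=0 gives 296 → no gain ✓; to t=5.5 gives 1098 − 52×5.5 = 812 → no gain ✓.
5 of the 6 constraints hold; not an equilibrium.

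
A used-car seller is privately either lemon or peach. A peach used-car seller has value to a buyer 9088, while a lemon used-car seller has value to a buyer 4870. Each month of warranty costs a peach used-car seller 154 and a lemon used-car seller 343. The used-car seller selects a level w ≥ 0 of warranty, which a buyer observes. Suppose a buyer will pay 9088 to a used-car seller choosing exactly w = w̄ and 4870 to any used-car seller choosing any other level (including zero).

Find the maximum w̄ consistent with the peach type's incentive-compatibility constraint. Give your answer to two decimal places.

27.39

Choosing w̄ yields the peach type 9088 − 154·w̄; choosing zero yields 4870.
The peach type is indifferent at 9088 − 154·w̄ = 4870, i.e. w̄ = (9088 − 4870) / 154 ≈ 27.39.
For any w̄ above 27.39 the peach type would rather pool at zero, so separation collapses.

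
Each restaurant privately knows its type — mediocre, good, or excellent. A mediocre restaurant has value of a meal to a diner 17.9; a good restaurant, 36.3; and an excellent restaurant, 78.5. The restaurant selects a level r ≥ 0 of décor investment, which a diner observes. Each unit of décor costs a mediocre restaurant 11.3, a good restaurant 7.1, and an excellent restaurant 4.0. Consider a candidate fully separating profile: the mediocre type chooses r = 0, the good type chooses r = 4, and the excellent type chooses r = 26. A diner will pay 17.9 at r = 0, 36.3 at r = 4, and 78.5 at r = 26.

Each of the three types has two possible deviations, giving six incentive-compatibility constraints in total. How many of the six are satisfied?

3

Excellent (own payoff 78.5 − 4.0×26 = -25.5): to r=0 gives 17.9 → profitable ✗; to r=4 gives 36.3 − 4.0×4 = 20.3 → profitable ✗.
Good (own payoff 36.3 − 7.1×4 = 7.9): to r=0 gives 17.9 → profitable ✗; to r=26 gives 78.5 − 7.1×26 = -106.1 → no gain ✓.
Mediocre (own payoff 17.9): to r=4 gives 36.3 − 11.3×4 = -8.9 → no gain ✓; to r=26 gives 78.5 − 11.3×26 = -215.3 → no gain ✓.
3 of the 6 constraints hold; not an equilibrium.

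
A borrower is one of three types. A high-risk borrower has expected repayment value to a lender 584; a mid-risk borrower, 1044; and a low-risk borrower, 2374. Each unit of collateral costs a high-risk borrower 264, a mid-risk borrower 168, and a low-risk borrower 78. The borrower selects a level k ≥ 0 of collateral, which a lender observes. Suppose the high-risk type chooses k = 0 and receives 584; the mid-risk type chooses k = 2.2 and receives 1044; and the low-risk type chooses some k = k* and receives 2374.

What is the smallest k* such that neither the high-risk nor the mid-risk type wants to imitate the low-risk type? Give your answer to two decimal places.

10.12

High-risk type (on-path payoff 584) won't mimic when 584 ≥ 2374 − 264·k*, i.e. k* ≥ 6.78.
Mid-risk type (on-path payoff 1044 − 168×2.2 = 674.4) won't mimic when 674.4 ≥ 2374 − 168·k*, i.e. k* ≥ 10.12.
Both must hold, so k* = max(6.78, 10.12) = 10.12. The mid-risk type's constraint binds.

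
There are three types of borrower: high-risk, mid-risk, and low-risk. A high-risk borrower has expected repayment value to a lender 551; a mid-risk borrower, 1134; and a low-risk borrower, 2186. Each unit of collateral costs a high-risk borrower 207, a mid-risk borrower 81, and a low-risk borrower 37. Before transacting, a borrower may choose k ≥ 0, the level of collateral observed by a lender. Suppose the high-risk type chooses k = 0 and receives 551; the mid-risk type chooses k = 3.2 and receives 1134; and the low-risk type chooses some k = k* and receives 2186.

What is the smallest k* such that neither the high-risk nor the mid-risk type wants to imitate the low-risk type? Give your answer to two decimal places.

16.19

High-risk type (on-path payoff 551) won't mimic when 551 ≥ 2186 − 207·k*, i.e. k* ≥ 7.90.
Mid-risk type (on-path payoff 1134 − 81×3.2 = 874.8) won't mimic when 874.8 ≥ 2186 − 81·k*, i.e. k* ≥ 16.19.
Both must hold, so k* = max(7.90, 16.19) = 16.19. The mid-risk type's constraint binds.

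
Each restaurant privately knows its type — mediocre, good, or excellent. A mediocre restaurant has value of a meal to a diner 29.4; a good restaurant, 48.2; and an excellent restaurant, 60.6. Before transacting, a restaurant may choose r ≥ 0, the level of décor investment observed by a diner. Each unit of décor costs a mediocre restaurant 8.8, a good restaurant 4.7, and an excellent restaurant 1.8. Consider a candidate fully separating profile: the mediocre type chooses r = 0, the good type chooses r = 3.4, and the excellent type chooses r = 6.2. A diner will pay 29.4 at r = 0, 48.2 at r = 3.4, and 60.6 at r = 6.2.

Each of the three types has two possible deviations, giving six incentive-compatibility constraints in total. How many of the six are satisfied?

6

Good (own payoff 48.2 − 4.7×3.4 = 32.22): to r=0 gives 29.4 → no gain ✓; to r=6.2 gives 60.6 − 4.7×6.2 = 31.46 → no gain ✓.
Mediocre (own payoff 29.4): to r=3.4 gives 48.2 − 8.8×3.4 = 18.28 → no gain ✓; to r=6.2 gives 60.6 − 8.8×6.2 = 6.04 → no gain ✓.
Excellent (own payoff 60.6 − 1.8×6.2 = 49.44): to r=0 gives 29.4 → no gain ✓; to r=3.4 gives 48.2 − 1.8×3.4 = 42.08 → no gain ✓.
6 of the 6 constraints hold; this profile is a separating equilibrium.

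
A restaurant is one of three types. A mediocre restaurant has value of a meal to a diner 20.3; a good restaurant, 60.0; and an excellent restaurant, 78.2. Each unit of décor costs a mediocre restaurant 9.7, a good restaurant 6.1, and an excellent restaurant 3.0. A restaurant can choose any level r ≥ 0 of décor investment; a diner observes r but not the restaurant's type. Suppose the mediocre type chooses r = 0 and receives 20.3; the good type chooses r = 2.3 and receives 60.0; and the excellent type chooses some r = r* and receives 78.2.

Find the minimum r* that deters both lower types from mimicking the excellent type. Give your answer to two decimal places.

Good type (on-path payoff 60.0 − 6.1×2.3 = 45.97) won't mimic when 45.97 ≥ 78.2 − 6.1·r*, i.e. r* ≥ 5.28.
Mediocre type (on-path payoff 20.3) won't mimic when 20.3 ≥ 78.2 − 9.7·r*, i.e. r* ≥ 5.97.
Both must hold, so r* = max(5.97, 5.28) = 5.97. The mediocre type's constraint binds.

5.97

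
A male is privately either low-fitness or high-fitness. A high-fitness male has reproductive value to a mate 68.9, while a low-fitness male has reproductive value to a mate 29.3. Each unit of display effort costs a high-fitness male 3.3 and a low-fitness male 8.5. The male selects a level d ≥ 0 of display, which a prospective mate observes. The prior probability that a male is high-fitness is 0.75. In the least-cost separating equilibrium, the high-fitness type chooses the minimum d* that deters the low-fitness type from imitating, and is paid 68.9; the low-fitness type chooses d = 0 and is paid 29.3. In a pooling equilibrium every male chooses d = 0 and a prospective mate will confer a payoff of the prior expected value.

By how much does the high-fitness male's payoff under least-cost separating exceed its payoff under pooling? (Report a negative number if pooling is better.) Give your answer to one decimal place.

Least-cost separating signal: d* solves 29.3 = 68.9 − 8.5·d*, so d* = (68.9 − 29.3)/8.5 ≈ 4.6588.
High-fitness type's separating payoff: 68.9 − 3.3 × d* = 68.9 − 3.3 × (68.9 − 29.3)/8.5 = 68.9 − 130.68/8.5 ≈ 53.526.
Pooling payoff: 0.75 × 68.9 + 0.25 × 29.3 = 59.
Difference: 53.526 − 59 = -5.474, i.e. -5.5 to one decimal place.
The high-fitness type would prefer the pooling outcome.

-5.5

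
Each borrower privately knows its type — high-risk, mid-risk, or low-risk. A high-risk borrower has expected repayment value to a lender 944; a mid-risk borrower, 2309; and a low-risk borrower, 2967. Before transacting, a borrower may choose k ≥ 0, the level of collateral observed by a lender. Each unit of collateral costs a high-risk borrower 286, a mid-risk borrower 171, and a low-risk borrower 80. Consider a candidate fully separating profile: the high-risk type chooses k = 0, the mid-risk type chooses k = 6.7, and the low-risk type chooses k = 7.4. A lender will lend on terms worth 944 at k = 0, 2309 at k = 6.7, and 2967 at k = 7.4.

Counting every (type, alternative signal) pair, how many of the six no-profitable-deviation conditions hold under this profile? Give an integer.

5

High-risk (own payoff 944): to k=6.7 gives 2309 − 286×6.7 = 392.8 → no gain ✓; to k=7.4 gives 2967 − 286×7.4 = 850.6 → no gain ✓.
Mid-risk (own payoff 2309 − 171×6.7 = 1163.3): to k=0 gives 944 → no gain ✓; to k=7.4 gives 2967 − 171×7.4 = 1701.6 → profitable ✗.
Low-risk (own payoff 2967 − 80×7.4 = 2375): to k=0 gives 944 → no gain ✓; to k=6.7 gives 2309 − 80×6.7 = 1773 → no gain ✓.
5 of the 6 constraints hold; not an equilibrium.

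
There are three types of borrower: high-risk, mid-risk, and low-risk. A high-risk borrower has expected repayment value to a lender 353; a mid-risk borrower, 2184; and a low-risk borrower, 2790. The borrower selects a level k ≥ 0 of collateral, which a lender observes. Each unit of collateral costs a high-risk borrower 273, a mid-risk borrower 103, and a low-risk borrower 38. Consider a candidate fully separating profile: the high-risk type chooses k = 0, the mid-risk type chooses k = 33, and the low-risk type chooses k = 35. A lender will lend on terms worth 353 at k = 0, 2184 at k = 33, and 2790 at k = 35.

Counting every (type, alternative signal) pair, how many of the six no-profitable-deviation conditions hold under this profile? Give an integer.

4

High-risk (own payoff 353): to k=33 gives 2184 − 273×33 = -6825 → no gain ✓; to k=35 gives 2790 − 273×35 = -6765 → no gain ✓.
Mid-risk (own payoff 2184 − 103×33 = -1215): to k=0 gives 353 → profitable ✗; to k=35 gives 2790 − 103×35 = -815 → profitable ✗.
Low-risk (own payoff 2790 − 38×35 = 1460): to k=0 gives 353 → no gain ✓; to k=33 gives 2184 − 38×33 = 930 → no gain ✓.
4 of the 6 constraints hold; not an equilibrium.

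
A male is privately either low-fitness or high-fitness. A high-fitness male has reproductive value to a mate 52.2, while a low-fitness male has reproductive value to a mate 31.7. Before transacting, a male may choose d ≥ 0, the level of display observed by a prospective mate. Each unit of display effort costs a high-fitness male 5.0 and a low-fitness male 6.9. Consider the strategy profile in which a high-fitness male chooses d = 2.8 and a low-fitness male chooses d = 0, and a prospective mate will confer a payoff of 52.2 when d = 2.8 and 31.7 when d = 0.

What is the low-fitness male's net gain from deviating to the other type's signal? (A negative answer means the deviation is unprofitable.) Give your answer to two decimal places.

Playing d = 0 the low-fitness male receives 31.7.
Deviating to d = 2.8 brings payment 52.2 at cost 6.9 × 2.8 = 19.32, netting 32.88.
Gain from deviating: 32.88 − 31.7 = 1.18.
The gain is positive, so the low-fitness type's incentive-compatibility constraint is violated — this profile is not a separating equilibrium.

1.18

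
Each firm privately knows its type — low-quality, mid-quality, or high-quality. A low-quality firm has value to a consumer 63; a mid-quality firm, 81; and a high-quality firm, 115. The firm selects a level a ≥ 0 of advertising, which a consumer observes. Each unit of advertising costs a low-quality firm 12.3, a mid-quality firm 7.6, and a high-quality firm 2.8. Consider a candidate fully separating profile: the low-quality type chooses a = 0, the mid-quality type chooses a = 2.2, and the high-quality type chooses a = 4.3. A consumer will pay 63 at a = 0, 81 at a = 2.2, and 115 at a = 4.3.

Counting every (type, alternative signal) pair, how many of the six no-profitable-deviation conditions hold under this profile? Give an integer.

High-quality (own payoff 115 − 2.8×4.3 = 102.96): to a=0 gives 63 → no gain ✓; to a=2.2 gives 81 − 2.8×2.2 = 74.84 → no gain ✓.
Mid-quality (own payoff 81 − 7.6×2.2 = 64.28): to a=0 gives 63 → no gain ✓; to a=4.3 gives 115 − 7.6×4.3 = 82.32 → profitable ✗.
Low-quality (own payoff 63): to a=2.2 gives 81 − 12.3×2.2 = 53.94 → no gain ✓; to a=4.3 gives 115 − 12.3×4.3 = 62.11 → no gain ✓.
5 of the 6 constraints hold; not an equilibrium.

5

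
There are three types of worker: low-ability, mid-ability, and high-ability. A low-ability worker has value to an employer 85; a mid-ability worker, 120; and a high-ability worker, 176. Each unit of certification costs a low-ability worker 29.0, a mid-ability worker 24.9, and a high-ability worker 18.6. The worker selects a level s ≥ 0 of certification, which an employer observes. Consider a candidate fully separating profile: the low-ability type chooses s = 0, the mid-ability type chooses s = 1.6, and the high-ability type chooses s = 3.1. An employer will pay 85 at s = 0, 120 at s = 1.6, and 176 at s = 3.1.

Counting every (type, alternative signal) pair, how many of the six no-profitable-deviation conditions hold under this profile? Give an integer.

Mid-ability (own payoff 120 − 24.9×1.6 = 80.16): to s=0 gives 85 → profitable ✗; to s=3.1 gives 176 − 24.9×3.1 = 98.81 → profitable ✗.
High-ability (own payoff 176 − 18.6×3.1 = 118.34): to s=0 gives 85 → no gain ✓; to s=1.6 gives 120 − 18.6×1.6 = 90.24 → no gain ✓.
Low-ability (own payoff 85): to s=1.6 gives 120 − 29.0×1.6 = 73.6 → no gain ✓; to s=3.1 gives 176 − 29.0×3.1 = 86.1 → profitable ✗.
3 of the 6 constraints hold; not an equilibrium.

3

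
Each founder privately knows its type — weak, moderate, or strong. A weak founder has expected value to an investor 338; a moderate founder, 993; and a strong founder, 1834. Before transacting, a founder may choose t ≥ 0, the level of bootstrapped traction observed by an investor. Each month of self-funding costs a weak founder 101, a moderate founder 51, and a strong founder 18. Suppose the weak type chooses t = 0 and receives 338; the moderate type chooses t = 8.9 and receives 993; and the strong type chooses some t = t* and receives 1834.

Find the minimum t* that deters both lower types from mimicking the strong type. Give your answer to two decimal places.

Weak type (on-path payoff 338) won't mimic when 338 ≥ 1834 − 101·t*, i.e. t* ≥ 14.81.
Moderate type (on-path payoff 993 − 51×8.9 = 539.1) won't mimic when 539.1 ≥ 1834 − 51·t*, i.e. t* ≥ 25.39.
Both must hold, so t* = max(14.81, 25.39) = 25.39. The moderate type's constraint binds.

25.39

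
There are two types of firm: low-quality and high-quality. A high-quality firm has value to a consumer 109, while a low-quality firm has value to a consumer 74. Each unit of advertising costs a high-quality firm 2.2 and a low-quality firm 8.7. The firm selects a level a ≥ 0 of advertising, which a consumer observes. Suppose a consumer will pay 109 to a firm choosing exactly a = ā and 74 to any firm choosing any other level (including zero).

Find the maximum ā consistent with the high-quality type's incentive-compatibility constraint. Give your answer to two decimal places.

Choosing ā yields the high-quality type 109 − 2.2·ā; choosing zero yields 74.
The high-quality type is indifferent at 109 − 2.2·ā = 74, i.e. ā = (109 − 74) / 2.2 ≈ 15.91.
For any ā above 15.91 the high-quality type would rather pool at zero, so separation collapses.

15.91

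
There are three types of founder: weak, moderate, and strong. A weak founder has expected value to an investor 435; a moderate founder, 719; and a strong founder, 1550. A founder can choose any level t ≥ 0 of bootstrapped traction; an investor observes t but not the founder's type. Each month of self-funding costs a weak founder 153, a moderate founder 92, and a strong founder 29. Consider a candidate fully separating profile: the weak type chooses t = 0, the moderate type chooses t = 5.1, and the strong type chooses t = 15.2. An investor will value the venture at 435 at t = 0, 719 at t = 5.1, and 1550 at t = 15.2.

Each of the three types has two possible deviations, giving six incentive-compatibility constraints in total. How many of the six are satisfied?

5

Strong (own payoff 1550 − 29×15.2 = 1109.2): to t=0 gives 435 → no gain ✓; to t=5.1 gives 719 − 29×5.1 = 571.1 → no gain ✓.
Weak (own payoff 435): to t=5.1 gives 719 − 153×5.1 = -61.3 → no gain ✓; to t=15.2 gives 1550 − 153×15.2 = -775.6 → no gain ✓.
Moderate (own payoff 719 − 92×5.1 = 249.8): to t=0 gives 435 → profitable ✗; to t=15.2 gives 1550 − 92×15.2 = 151.6 → no gain ✓.
5 of the 6 constraints hold; not an equilibrium.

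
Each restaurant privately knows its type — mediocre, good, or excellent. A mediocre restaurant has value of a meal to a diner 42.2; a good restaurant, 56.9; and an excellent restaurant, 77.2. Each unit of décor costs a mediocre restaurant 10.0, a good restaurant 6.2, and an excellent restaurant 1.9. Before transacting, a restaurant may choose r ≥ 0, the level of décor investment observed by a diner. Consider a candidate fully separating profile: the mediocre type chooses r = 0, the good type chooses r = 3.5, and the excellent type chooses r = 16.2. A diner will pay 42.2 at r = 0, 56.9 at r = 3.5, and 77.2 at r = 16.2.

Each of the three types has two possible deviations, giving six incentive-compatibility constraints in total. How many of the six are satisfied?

Mediocre (own payoff 42.2): to r=3.5 gives 56.9 − 10.0×3.5 = 21.9 → no gain ✓; to r=16.2 gives 77.2 − 10.0×16.2 = -84.8 → no gain ✓.
Good (own payoff 56.9 − 6.2×3.5 = 35.2): to r=0 gives 42.2 → profitable ✗; to r=16.2 gives 77.2 − 6.2×16.2 = -23.24 → no gain ✓.
Excellent (own payoff 77.2 − 1.9×16.2 = 46.42): to r=0 gives 42.2 → no gain ✓; to r=3.5 gives 56.9 − 1.9×3.5 = 50.25 → profitable ✗.
4 of the 6 constraints hold; not an equilibrium.

4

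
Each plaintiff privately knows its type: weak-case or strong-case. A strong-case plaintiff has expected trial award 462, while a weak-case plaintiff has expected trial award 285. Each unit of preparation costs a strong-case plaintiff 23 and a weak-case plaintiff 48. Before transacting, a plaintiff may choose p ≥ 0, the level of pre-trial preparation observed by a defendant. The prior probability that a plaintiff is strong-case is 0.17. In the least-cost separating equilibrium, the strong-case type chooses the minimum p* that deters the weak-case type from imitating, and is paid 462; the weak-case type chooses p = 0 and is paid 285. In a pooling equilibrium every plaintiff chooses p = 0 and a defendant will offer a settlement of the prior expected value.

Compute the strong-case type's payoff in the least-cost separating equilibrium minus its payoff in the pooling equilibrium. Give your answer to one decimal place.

62.1

Least-cost separating signal: p* solves 285 = 462 − 48·p*, so p* = (462 − 285)/48 = 3.6875.
Strong-case type's separating payoff: 462 − 23 × p* = 462 − 23 × (462 − 285)/48 = 462 − 4071/48 ≈ 377.188.
Pooling payoff: 0.17 × 462 + 0.83 × 285 = 315.09.
Difference: 377.188 − 315.09 = 62.098, i.e. 62.1 to one decimal place.
The strong-case type prefers to separate.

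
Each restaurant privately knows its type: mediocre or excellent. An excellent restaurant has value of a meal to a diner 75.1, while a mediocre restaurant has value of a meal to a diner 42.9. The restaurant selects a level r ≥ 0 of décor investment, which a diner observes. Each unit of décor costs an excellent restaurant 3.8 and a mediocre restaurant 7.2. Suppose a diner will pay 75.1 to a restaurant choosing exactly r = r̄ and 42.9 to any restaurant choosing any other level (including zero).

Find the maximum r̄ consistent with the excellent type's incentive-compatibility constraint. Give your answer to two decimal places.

Choosing r̄ yields the excellent type 75.1 − 3.8·r̄; choosing zero yields 42.9.
The excellent type is indifferent at 75.1 − 3.8·r̄ = 42.9, i.e. r̄ = (75.1 − 42.9) / 3.8 ≈ 8.47.
For any r̄ above 8.47 the excellent type would rather pool at zero, so separation collapses.

8.47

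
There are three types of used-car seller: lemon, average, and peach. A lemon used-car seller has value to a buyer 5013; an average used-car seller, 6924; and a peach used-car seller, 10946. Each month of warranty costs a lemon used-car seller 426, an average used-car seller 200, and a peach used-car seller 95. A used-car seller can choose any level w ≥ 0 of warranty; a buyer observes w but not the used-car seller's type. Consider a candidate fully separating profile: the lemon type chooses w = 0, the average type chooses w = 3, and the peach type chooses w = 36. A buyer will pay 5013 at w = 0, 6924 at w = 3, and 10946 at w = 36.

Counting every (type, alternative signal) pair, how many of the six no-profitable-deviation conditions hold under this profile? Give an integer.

Average (own payoff 6924 − 200×3 = 6324): to w=0 gives 5013 → no gain ✓; to w=36 gives 10946 − 200×36 = 3746 → no gain ✓.
Lemon (own payoff 5013): to w=3 gives 6924 − 426×3 = 5646 → profitable ✗; to w=36 gives 10946 − 426×36 = -4390 → no gain ✓.
Peach (own payoff 10946 − 95×36 = 7526): to w=0 gives 5013 → no gain ✓; to w=3 gives 6924 − 95×3 = 6639 → no gain ✓.
5 of the 6 constraints hold; not an equilibrium.

5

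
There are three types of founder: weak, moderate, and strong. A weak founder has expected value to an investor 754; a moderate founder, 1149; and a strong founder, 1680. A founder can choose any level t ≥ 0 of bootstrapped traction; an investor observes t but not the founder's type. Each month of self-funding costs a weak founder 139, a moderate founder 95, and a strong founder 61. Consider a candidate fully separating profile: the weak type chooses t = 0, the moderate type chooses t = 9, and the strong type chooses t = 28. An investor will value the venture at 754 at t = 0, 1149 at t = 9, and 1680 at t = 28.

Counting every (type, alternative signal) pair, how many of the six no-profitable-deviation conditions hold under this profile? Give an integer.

Moderate (own payoff 1149 − 95×9 = 294): to t=0 gives 754 → profitable ✗; to t=28 gives 1680 − 95×28 = -980 → no gain ✓.
Weak (own payoff 754): to t=9 gives 1149 − 139×9 = -102 → no gain ✓; to t=28 gives 1680 − 139×28 = -2212 → no gain ✓.
Strong (own payoff 1680 − 61×28 = -28): to t=0 gives 754 → profitable ✗; to t=9 gives 1149 − 61×9 = 600 → profitable ✗.
3 of the 6 constraints hold; not an equilibrium.

3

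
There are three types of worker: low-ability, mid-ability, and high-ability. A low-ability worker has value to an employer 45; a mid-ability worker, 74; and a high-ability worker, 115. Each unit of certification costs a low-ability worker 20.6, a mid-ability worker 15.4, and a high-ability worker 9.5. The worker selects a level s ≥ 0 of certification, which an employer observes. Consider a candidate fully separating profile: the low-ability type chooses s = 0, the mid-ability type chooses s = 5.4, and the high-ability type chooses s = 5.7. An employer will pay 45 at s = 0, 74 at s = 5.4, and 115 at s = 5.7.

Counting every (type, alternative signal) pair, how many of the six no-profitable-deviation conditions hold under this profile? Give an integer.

Mid-ability (own payoff 74 − 15.4×5.4 = -9.16): to s=0 gives 45 → profitable ✗; to s=5.7 gives 115 − 15.4×5.7 = 27.22 → profitable ✗.
Low-ability (own payoff 45): to s=5.4 gives 74 − 20.6×5.4 = -37.24 → no gain ✓; to s=5.7 gives 115 − 20.6×5.7 = -2.42 → no gain ✓.
High-ability (own payoff 115 − 9.5×5.7 = 60.85): to s=0 gives 45 → no gain ✓; to s=5.4 gives 74 − 9.5×5.4 = 22.7 → no gain ✓.
4 of the 6 constraints hold; not an equilibrium.

4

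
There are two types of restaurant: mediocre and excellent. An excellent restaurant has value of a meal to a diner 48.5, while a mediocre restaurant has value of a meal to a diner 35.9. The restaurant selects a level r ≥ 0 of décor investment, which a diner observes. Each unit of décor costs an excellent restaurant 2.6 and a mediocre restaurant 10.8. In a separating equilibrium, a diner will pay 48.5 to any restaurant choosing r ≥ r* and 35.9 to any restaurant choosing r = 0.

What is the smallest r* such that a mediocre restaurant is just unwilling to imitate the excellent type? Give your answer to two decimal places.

A mediocre restaurant choosing r = 0 receives 35.9.
Imitating at r* instead would pay 48.5 at cost 10.8·r*, netting 48.5 − 10.8·r*.
Indifference: 35.9 = 48.5 − 10.8·r*, so r* = (48.5 − 35.9) / 10.8 ≈ 1.17.
This is the mediocre type's binding incentive-compatibility constraint; any r ≥ 1.17 sustains separation on that side.

1.17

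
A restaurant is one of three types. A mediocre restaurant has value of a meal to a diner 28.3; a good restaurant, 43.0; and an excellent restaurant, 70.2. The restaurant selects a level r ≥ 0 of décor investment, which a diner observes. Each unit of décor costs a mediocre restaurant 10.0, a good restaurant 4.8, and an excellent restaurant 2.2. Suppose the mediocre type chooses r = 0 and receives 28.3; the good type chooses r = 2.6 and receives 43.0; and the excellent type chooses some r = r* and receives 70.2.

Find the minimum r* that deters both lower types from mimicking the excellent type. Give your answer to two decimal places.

Mediocre type (on-path payoff 28.3) won't mimic when 28.3 ≥ 70.2 − 10.0·r*, i.e. r* ≥ 4.19.
Good type (on-path payoff 43.0 − 4.8×2.6 = 30.52) won't mimic when 30.52 ≥ 70.2 − 4.8·r*, i.e. r* ≥ 8.27.
Both must hold, so r* = max(4.19, 8.27) = 8.27. The good type's constraint binds.

8.27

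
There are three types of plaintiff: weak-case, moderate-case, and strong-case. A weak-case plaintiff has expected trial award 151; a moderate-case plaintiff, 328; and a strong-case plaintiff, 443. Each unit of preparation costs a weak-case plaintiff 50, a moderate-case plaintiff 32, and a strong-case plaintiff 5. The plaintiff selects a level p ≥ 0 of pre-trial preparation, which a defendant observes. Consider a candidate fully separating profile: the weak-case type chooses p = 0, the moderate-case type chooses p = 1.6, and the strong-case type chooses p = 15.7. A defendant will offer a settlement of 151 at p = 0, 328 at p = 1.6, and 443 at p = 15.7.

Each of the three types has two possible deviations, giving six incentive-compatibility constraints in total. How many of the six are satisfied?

Weak-case (own payoff 151): to p=1.6 gives 328 − 50×1.6 = 248 → profitable ✗; to p=15.7 gives 443 − 50×15.7 = -342 → no gain ✓.
Strong-case (own payoff 443 − 5×15.7 = 364.5): to p=0 gives 151 → no gain ✓; to p=1.6 gives 328 − 5×1.6 = 320 → no gain ✓.
Moderate-case (own payoff 328 − 32×1.6 = 276.8): to p=0 gives 151 → no gain ✓; to p=15.7 gives 443 − 32×15.7 = -59.4 → no gain ✓.
5 of the 6 constraints hold; not an equilibrium.

5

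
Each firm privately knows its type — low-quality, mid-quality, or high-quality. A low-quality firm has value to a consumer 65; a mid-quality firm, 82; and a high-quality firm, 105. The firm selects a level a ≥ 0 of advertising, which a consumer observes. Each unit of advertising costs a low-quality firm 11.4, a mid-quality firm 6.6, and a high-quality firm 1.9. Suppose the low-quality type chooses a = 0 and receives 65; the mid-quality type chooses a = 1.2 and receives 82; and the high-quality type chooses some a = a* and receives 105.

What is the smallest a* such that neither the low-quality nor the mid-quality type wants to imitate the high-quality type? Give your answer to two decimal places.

Low-quality type (on-path payoff 65) won't mimic when 65 ≥ 105 − 11.4·a*, i.e. a* ≥ 3.51.
Mid-quality type (on-path payoff 82 − 6.6×1.2 = 74.08) won't mimic when 74.08 ≥ 105 − 6.6·a*, i.e. a* ≥ 4.68.
Both must hold, so a* = max(3.51, 4.68) = 4.68. The mid-quality type's constraint binds.

4.68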